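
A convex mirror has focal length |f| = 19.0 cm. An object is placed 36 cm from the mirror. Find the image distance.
f = −19.0 cm (convex); 1/di = 1/f − 1/do → di = -12.44 cm (virtual image, behind mirror)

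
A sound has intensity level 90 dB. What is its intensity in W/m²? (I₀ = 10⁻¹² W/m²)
I = I₀·10^(β/10) = 1.00 × 10⁻³ W/m²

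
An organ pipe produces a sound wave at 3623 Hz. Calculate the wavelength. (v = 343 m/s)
λ = v/f = 0.09467 m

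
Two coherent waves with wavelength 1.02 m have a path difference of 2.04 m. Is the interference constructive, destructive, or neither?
constructive — path difference = 2λ, a whole number of wavelengths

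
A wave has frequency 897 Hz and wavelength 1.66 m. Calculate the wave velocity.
v = fλ = 1489 m/s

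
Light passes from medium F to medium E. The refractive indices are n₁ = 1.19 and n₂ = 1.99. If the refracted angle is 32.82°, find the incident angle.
sin θ₁ = (n₂/n₁)·sin θ₂ → θ₁ = 65.01°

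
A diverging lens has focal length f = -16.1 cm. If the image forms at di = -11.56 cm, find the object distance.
1/do = 1/f − 1/di → do = 40.99 cm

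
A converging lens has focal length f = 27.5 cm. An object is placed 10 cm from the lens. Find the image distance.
1/di = 1/f − 1/do → di = -15.71 cm (virtual image)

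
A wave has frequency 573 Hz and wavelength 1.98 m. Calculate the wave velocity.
v = fλ = 1135 m/s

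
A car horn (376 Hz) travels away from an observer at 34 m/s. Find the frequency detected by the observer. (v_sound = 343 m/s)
f_obs = f·v/(v + v_s) = 342.1 Hz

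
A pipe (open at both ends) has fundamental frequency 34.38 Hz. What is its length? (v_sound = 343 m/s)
L = v/(2f₁) = 4.988 m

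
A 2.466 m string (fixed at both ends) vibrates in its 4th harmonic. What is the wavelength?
λₙ = 2L/n = 1.233 m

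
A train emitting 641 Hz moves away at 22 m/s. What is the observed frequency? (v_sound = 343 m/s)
f_obs = f·v/(v + v_s) = 602.4 Hz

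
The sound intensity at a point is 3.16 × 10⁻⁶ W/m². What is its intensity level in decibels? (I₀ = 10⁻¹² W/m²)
β = 10·log₁₀(I/I₀) = 65 dB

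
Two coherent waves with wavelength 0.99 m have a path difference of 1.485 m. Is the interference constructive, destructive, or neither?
destructive — path difference = 1.5λ, an odd multiple of λ/2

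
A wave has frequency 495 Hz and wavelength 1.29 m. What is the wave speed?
v = fλ = 638.6 m/s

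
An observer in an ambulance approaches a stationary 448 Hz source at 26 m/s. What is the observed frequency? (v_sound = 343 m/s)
f_obs = f·(v + v_o)/v = 482 Hz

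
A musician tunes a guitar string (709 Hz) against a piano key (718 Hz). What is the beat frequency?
9 Hz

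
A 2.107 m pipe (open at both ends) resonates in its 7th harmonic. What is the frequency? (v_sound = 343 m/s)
fₙ = nv/(2L) = 569.8 Hz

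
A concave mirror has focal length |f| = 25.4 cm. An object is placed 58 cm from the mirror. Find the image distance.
f = +25.4 cm (concave); 1/di = 1/f − 1/do → di = 45.19 cm (real image, in front of mirror)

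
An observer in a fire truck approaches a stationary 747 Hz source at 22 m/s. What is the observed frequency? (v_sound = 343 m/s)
f_obs = f·(v + v_o)/v = 794.9 Hz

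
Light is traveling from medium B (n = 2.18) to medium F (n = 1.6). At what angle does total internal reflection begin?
θc = arcsin(n₂/n₁) = 47.22°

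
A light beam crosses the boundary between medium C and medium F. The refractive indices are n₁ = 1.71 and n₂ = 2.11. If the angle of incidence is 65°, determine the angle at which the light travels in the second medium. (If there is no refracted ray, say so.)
sin θ₂ = (n₁/n₂)·sin θ₁ = 0.7345 → θ₂ = 47.26°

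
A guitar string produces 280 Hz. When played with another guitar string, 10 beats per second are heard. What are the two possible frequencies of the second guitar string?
f₂ = 280 ± 10 Hz → 290 Hz or 270 Hz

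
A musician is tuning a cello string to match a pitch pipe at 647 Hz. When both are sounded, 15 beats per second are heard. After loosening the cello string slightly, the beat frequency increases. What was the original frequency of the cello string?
632 Hz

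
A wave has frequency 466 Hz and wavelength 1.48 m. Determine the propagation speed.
v = fλ = 689.7 m/s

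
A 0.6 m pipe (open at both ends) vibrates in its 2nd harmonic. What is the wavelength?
λₙ = 2L/n = 0.6 m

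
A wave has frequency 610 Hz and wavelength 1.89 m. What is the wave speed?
v = fλ = 1153 m/s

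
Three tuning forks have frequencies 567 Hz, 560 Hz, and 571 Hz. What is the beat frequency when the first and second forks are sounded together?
7 Hz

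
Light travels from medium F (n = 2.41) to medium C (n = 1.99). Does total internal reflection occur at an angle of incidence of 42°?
θc = arcsin(n₂/n₁) = 55.66°; 42° < θc, so no — the ray refracts.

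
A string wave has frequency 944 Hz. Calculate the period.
T = 1/f = 0.001059 s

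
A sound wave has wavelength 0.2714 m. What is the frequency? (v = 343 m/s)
f = v/λ = 1264 Hz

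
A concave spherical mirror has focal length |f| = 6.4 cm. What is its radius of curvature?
R = 2|f| = 12.8 cm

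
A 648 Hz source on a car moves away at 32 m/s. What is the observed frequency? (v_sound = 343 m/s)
f_obs = f·v/(v + v_s) = 592.7 Hz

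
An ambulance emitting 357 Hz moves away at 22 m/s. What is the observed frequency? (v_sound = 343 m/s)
f_obs = f·v/(v + v_s) = 335.5 Hz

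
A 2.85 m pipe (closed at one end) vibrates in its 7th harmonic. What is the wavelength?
λₙ = 4L/n = 1.629 m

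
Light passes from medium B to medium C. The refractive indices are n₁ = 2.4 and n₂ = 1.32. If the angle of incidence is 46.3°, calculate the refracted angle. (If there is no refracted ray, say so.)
sin θ₂ = (n₁/n₂)·sin θ₁ = 1.314 > 1, so there is no refracted ray — the light undergoes total internal reflection.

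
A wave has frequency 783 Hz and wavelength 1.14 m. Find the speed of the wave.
v = fλ = 892.6 m/s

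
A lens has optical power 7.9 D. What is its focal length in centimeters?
f = 1/P = 12.66 cm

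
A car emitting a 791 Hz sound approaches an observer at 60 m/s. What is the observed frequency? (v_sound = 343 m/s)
f_obs = f·v/(v − v_s) = 958.7 Hz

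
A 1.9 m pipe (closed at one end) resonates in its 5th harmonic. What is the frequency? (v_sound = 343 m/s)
fₙ = nv/(4L) = 225.7 Hz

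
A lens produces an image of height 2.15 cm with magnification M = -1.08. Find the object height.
ho = |hi|/|M| = 1.991 cm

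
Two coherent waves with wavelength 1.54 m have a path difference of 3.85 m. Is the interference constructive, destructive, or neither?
destructive — path difference = 2.5λ, an odd multiple of λ/2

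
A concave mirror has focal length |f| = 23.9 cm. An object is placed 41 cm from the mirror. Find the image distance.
f = +23.9 cm (concave); 1/di = 1/f − 1/do → di = 57.3 cm (real image, in front of mirror)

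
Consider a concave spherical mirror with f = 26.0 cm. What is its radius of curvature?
R = 2|f| = 52 cm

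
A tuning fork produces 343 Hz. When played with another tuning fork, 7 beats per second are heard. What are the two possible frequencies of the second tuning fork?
f₂ = 343 ± 7 Hz → 350 Hz or 336 Hz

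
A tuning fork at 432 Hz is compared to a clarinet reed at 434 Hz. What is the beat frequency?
2 Hz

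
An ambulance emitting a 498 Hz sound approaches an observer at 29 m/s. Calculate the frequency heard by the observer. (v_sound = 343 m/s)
f_obs = f·v/(v − v_s) = 544 Hz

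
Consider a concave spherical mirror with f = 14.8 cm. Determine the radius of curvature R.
R = 2|f| = 29.6 cm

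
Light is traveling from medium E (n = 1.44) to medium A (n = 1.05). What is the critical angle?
θc = arcsin(n₂/n₁) = 46.82°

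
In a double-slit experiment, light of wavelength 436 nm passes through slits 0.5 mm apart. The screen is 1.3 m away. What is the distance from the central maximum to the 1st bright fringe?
y = mλL/d = 1.134 mm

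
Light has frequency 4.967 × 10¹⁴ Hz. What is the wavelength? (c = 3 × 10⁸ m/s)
λ = c/f = 604 nm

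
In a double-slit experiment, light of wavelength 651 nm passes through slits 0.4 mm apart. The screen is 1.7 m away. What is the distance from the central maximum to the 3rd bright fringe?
y = mλL/d = 8.3 mm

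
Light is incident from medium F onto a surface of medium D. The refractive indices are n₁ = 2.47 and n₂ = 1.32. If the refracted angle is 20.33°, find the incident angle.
sin θ₁ = (n₂/n₁)·sin θ₂ → θ₁ = 10.7°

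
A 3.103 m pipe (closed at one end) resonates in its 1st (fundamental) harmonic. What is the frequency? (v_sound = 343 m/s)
fₙ = nv/(4L) = 27.63 Hz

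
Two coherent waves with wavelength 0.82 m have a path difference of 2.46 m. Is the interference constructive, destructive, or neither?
constructive — path difference = 3λ, a whole number of wavelengths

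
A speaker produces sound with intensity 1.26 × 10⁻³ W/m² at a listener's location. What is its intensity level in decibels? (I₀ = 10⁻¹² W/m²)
β = 10·log₁₀(I/I₀) = 91 dB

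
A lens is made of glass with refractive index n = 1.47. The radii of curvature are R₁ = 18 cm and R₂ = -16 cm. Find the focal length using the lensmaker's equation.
1/f = (n − 1)(1/R₁ − 1/R₂) → f = 18.02 cm (converging lens)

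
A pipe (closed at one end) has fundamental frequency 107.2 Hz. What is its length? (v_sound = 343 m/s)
L = v/(4f₁) = 0.7999 m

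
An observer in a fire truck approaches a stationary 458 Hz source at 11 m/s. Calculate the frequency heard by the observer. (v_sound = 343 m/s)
f_obs = f·(v + v_o)/v = 472.7 Hz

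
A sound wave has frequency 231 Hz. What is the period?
T = 1/f = 0.004329 s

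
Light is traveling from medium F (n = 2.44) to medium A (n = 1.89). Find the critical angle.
θc = arcsin(n₂/n₁) = 50.77°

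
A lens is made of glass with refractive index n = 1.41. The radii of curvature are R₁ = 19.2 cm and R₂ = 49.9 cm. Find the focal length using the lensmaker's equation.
1/f = (n − 1)(1/R₁ − 1/R₂) → f = 76.12 cm (converging lens)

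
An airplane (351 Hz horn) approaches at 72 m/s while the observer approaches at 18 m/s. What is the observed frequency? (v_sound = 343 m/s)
f_obs = f·(v + v_o)/(v − v_s) = 467.6 Hz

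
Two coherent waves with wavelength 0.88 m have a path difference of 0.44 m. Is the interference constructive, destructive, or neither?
destructive — path difference = 0.5λ, an odd multiple of λ/2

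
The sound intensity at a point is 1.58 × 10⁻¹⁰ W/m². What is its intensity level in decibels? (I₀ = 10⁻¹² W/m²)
β = 10·log₁₀(I/I₀) = 21.99 dB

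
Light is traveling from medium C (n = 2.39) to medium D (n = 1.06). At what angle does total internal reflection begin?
θc = arcsin(n₂/n₁) = 26.33°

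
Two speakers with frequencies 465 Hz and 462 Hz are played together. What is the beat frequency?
3 Hz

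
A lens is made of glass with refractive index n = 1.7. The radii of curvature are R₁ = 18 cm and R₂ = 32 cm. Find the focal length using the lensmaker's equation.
1/f = (n − 1)(1/R₁ − 1/R₂) → f = 58.78 cm (converging lens)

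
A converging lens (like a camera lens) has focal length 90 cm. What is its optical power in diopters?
P = 1/f = 1.111 D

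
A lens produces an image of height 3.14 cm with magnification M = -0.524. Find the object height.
ho = |hi|/|M| = 5.992 cm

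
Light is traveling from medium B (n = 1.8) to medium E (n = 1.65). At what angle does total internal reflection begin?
θc = arcsin(n₂/n₁) = 66.44°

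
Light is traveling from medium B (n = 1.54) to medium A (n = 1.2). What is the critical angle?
θc = arcsin(n₂/n₁) = 51.19°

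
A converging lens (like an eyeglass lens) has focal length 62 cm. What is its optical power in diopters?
P = 1/f = 1.613 D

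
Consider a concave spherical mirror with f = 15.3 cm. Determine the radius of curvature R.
R = 2|f| = 30.6 cm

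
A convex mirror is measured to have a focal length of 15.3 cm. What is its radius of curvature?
R = 2|f| = 30.6 cm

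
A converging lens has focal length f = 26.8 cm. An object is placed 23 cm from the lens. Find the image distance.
1/di = 1/f − 1/do → di = -162.2 cm (virtual image)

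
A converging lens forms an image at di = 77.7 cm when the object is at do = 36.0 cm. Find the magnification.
M = −di/do = -2.158 (inverted image)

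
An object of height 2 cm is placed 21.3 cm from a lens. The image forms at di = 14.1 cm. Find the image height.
hi = (-di/do) × ho = -1.324 cm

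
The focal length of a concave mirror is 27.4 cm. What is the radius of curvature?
R = 2|f| = 54.8 cm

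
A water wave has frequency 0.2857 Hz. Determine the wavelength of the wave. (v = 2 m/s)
λ = v/f = 7 m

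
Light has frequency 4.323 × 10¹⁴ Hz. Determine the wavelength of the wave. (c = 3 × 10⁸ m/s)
λ = c/f = 694 nm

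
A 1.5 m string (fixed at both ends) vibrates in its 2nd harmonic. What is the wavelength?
λₙ = 2L/n = 1.5 m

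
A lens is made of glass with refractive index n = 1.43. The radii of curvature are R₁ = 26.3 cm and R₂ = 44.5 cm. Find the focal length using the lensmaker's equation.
1/f = (n − 1)(1/R₁ − 1/R₂) → f = 149.5 cm (converging lens)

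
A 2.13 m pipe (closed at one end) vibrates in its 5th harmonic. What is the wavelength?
λₙ = 4L/n = 1.704 m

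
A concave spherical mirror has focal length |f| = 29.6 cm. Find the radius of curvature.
R = 2|f| = 59.2 cm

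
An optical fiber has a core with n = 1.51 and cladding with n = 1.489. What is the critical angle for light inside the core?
θc = arcsin(n_cladding/n_core) = 80.43°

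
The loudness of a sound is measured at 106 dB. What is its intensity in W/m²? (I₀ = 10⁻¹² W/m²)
I = I₀·10^(β/10) = 3.98 × 10⁻² W/m²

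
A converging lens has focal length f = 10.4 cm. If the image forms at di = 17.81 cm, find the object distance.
1/do = 1/f − 1/di → do = 25 cm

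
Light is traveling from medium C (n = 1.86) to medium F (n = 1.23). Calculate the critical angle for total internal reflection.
θc = arcsin(n₂/n₁) = 41.4°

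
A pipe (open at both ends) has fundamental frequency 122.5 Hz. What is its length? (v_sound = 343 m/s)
L = v/(2f₁) = 1.4 m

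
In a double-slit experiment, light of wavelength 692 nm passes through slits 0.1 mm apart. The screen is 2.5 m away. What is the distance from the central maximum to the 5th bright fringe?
y = mλL/d = 86.5 mm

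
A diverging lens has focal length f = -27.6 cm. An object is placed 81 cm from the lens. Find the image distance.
1/di = 1/f − 1/do → di = -20.59 cm (virtual image)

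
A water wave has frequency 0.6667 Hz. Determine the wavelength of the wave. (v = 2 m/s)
λ = v/f = 3 m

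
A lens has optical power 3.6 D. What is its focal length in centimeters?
f = 1/P = 27.78 cm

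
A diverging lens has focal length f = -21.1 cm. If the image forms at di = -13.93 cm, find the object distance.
1/do = 1/f − 1/di → do = 40.99 cm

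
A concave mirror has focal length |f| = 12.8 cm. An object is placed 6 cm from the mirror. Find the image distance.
f = +12.8 cm (concave); 1/di = 1/f − 1/do → di = -11.29 cm (virtual image, behind mirror)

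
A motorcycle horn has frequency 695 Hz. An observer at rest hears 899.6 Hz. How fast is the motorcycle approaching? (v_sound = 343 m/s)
v_s = v·(1 − f/f_obs) = 78.01 m/s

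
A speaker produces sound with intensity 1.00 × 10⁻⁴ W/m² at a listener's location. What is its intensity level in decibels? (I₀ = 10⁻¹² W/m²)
β = 10·log₁₀(I/I₀) = 80 dB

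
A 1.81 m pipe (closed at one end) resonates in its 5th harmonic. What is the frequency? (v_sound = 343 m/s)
fₙ = nv/(4L) = 236.9 Hz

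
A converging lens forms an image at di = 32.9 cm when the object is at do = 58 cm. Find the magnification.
M = −di/do = -0.5672 (inverted image)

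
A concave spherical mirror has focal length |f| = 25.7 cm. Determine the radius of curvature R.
R = 2|f| = 51.4 cm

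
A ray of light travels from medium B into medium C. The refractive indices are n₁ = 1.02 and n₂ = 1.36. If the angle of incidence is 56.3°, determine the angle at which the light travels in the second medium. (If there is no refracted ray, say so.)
sin θ₂ = (n₁/n₂)·sin θ₁ = 0.624 → θ₂ = 38.61°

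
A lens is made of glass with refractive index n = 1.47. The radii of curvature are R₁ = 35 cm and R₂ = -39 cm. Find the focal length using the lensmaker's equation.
1/f = (n − 1)(1/R₁ − 1/R₂) → f = 39.25 cm (converging lens)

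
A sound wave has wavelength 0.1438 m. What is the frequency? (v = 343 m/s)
f = v/λ = 2385 Hz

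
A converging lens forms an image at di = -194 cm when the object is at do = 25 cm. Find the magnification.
M = −di/do = 7.76 (upright image)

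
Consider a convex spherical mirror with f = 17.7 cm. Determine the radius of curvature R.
R = 2|f| = 35.4 cm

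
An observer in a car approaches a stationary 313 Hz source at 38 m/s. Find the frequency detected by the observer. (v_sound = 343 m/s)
f_obs = f·(v + v_o)/v = 347.7 Hz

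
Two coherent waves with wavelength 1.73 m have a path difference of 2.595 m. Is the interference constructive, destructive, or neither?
destructive — path difference = 1.5λ, an odd multiple of λ/2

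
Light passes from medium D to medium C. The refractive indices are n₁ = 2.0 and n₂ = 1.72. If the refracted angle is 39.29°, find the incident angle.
sin θ₁ = (n₂/n₁)·sin θ₂ → θ₁ = 33°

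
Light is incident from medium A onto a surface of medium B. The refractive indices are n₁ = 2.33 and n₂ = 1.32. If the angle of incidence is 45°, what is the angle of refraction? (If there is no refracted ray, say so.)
sin θ₂ = (n₁/n₂)·sin θ₁ = 1.248 > 1, so there is no refracted ray — the light undergoes total internal reflection.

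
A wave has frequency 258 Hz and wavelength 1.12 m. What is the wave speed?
v = fλ = 289 m/s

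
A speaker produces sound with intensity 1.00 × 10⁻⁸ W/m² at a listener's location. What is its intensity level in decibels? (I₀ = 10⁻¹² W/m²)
β = 10·log₁₀(I/I₀) = 40 dB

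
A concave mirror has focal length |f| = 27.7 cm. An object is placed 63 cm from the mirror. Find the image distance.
f = +27.7 cm (concave); 1/di = 1/f − 1/do → di = 49.44 cm (real image, in front of mirror)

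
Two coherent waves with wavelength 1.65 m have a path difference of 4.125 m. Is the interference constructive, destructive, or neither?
destructive — path difference = 2.5λ, an odd multiple of λ/2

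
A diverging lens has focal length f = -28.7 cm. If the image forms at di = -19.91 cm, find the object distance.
1/do = 1/f − 1/di → do = 65.01 cm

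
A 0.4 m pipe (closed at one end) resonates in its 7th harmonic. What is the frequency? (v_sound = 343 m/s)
fₙ = nv/(4L) = 1501 Hz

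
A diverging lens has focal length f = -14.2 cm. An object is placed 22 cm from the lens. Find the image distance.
1/di = 1/f − 1/do → di = -8.63 cm (virtual image)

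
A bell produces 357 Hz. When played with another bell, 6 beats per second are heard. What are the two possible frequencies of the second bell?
f₂ = 357 ± 6 Hz → 363 Hz or 351 Hz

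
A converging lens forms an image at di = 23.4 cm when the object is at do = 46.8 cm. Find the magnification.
M = −di/do = -0.5 (inverted image)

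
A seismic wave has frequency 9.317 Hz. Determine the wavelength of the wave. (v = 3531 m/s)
λ = v/f = 379 m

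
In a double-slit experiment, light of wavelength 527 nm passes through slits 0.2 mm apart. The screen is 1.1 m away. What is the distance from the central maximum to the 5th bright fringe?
y = mλL/d = 14.49 mm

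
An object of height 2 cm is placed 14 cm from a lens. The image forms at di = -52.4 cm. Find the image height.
hi = (-di/do) × ho = 7.486 cm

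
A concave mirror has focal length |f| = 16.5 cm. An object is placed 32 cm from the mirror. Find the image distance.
f = +16.5 cm (concave); 1/di = 1/f − 1/do → di = 34.06 cm (real image, in front of mirror)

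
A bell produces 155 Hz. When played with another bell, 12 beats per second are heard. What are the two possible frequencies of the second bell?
f₂ = 155 ± 12 Hz → 167 Hz or 143 Hz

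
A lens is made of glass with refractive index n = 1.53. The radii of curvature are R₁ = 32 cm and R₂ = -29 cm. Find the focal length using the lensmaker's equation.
1/f = (n − 1)(1/R₁ − 1/R₂) → f = 28.7 cm (converging lens)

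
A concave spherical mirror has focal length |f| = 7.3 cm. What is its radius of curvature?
R = 2|f| = 14.6 cm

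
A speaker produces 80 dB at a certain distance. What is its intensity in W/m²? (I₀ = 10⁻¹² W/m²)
I = I₀·10^(β/10) = 1.00 × 10⁻⁴ W/m²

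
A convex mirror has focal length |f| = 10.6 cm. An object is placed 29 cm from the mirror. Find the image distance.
f = −10.6 cm (convex); 1/di = 1/f − 1/do → di = -7.763 cm (virtual image, behind mirror)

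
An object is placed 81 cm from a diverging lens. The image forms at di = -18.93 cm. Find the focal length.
1/f = 1/do + 1/di → f = -24.7 cm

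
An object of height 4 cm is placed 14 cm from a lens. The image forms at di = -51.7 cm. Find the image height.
hi = (-di/do) × ho = 14.77 cm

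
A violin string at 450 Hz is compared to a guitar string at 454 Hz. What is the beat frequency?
4 Hz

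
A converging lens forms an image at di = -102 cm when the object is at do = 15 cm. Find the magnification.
M = −di/do = 6.8 (upright image)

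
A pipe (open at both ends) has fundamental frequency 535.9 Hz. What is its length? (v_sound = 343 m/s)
L = v/(2f₁) = 0.32 m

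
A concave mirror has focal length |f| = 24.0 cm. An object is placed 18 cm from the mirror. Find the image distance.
f = +24.0 cm (concave); 1/di = 1/f − 1/do → di = -72 cm (virtual image, behind mirror)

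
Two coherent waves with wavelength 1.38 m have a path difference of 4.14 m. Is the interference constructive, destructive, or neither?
constructive — path difference = 3λ, a whole number of wavelengths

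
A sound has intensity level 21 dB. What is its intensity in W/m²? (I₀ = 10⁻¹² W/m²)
I = I₀·10^(β/10) = 1.26 × 10⁻¹⁰ W/m²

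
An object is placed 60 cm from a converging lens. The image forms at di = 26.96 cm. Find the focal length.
1/f = 1/do + 1/di → f = 18.6 cm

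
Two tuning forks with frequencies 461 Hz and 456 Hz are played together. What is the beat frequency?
5 Hz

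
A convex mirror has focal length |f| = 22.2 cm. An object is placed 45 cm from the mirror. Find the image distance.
f = −22.2 cm (convex); 1/di = 1/f − 1/do → di = -14.87 cm (virtual image, behind mirror)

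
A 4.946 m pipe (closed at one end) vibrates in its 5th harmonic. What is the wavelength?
λₙ = 4L/n = 3.957 m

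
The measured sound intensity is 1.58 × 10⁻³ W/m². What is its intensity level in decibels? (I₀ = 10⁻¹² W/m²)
β = 10·log₁₀(I/I₀) = 91.99 dB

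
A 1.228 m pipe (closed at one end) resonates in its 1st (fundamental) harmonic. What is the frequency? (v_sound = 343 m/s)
fₙ = nv/(4L) = 69.83 Hz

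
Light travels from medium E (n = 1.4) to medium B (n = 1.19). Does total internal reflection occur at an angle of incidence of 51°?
θc = arcsin(n₂/n₁) = 58.21°; 51° < θc, so no — the ray refracts.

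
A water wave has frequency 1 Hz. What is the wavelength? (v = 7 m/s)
λ = v/f = 7 m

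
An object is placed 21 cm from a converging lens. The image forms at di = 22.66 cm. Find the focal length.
1/f = 1/do + 1/di → f = 10.9 cm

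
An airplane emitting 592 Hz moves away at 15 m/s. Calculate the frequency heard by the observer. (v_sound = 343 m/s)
f_obs = f·v/(v + v_s) = 567.2 Hz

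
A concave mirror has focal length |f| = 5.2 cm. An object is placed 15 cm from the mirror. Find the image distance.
f = +5.2 cm (concave); 1/di = 1/f − 1/do → di = 7.959 cm (real image, in front of mirror)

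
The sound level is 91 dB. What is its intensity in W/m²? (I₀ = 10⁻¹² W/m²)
I = I₀·10^(β/10) = 1.26 × 10⁻³ W/m²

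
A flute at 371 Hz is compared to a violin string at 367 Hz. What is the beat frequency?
4 Hz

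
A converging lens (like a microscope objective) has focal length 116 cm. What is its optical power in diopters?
P = 1/f = 0.8621 D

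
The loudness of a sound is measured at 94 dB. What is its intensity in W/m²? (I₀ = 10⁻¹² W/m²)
I = I₀·10^(β/10) = 2.51 × 10⁻³ W/m²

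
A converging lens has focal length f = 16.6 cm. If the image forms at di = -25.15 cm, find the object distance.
1/do = 1/f − 1/di → do = 10 cm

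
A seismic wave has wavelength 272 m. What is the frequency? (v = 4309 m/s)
f = v/λ = 15.84 Hz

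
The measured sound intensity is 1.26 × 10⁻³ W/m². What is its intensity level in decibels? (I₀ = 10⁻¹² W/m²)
β = 10·log₁₀(I/I₀) = 91 dB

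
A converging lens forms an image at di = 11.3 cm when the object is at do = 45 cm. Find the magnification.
M = −di/do = -0.2511 (inverted image)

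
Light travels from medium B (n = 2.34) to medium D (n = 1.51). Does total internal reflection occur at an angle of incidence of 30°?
θc = arcsin(n₂/n₁) = 40.19°; 30° < θc, so no — the ray refracts.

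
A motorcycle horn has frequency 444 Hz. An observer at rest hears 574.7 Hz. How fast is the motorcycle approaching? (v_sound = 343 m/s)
v_s = v·(1 − f/f_obs) = 78.01 m/s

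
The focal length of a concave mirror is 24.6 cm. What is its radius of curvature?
R = 2|f| = 49.2 cm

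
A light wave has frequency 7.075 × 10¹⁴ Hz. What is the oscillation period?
T = 1/f = 1.413 × 10⁻¹⁵ s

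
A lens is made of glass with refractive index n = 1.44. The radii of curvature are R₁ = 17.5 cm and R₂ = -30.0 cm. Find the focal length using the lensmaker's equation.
1/f = (n − 1)(1/R₁ − 1/R₂) → f = 25.12 cm (converging lens)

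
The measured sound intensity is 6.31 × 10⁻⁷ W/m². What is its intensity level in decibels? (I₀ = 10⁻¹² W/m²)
β = 10·log₁₀(I/I₀) = 58 dB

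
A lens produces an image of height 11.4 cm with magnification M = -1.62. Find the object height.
ho = |hi|/|M| = 7.037 cm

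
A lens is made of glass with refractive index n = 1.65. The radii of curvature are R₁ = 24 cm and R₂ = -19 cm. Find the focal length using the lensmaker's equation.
1/f = (n − 1)(1/R₁ − 1/R₂) → f = 16.31 cm (converging lens)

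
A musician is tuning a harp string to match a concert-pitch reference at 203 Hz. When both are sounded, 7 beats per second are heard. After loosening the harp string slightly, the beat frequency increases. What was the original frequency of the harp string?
196 Hz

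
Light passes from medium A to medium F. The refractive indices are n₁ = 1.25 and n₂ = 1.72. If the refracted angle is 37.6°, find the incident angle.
sin θ₁ = (n₂/n₁)·sin θ₂ → θ₁ = 57.09°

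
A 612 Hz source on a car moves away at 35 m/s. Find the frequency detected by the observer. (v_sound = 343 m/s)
f_obs = f·v/(v + v_s) = 555.3 Hz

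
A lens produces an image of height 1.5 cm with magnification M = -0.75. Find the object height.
ho = |hi|/|M| = 2 cm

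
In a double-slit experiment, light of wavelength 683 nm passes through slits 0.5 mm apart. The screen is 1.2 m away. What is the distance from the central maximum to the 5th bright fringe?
y = mλL/d = 8.196 mm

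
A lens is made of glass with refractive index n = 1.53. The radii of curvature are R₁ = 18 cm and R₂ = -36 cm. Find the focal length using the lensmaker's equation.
1/f = (n − 1)(1/R₁ − 1/R₂) → f = 22.64 cm (converging lens)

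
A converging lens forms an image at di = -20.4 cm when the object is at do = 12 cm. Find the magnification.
M = −di/do = 1.7 (upright image)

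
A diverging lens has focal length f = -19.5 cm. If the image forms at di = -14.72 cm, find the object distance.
1/do = 1/f − 1/di → do = 60.05 cm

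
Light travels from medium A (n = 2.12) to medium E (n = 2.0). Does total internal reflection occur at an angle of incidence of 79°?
θc = arcsin(n₂/n₁) = 70.63°; 79° > θc, so yes — total internal reflection.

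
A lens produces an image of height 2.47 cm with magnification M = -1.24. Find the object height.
ho = |hi|/|M| = 1.992 cm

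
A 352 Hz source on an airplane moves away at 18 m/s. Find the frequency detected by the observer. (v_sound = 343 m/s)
f_obs = f·v/(v + v_s) = 334.4 Hz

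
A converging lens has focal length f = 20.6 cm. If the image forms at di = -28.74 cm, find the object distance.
1/do = 1/f − 1/di → do = 12 cm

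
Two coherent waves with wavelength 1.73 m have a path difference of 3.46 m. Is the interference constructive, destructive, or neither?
constructive — path difference = 2λ, a whole number of wavelengths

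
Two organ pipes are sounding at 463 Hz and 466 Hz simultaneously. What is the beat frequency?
3 Hz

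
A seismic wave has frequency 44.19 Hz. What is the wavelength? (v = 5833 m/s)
λ = v/f = 132 m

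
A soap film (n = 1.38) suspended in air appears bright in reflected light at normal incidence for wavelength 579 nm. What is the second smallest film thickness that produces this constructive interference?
2nt = (m − ½)λ with m = 2 → t = (m − ½)λ/(2n) = 314.7 nm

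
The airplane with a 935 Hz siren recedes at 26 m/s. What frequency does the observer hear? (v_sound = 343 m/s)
f_obs = f·v/(v + v_s) = 869.1 Hz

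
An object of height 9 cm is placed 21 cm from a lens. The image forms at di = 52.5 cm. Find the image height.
hi = (-di/do) × ho = -22.5 cm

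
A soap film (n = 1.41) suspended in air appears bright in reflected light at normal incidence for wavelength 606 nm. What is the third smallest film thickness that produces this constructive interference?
2nt = (m − ½)λ with m = 3 → t = (m − ½)λ/(2n) = 537.2 nm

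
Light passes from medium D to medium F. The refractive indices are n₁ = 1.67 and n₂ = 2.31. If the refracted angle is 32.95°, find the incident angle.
sin θ₁ = (n₂/n₁)·sin θ₂ → θ₁ = 48.79°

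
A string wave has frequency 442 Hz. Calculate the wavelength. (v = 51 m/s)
λ = v/f = 0.1154 m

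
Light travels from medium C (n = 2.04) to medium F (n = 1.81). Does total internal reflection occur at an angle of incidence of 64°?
θc = arcsin(n₂/n₁) = 62.53°; 64° > θc, so yes — total internal reflection.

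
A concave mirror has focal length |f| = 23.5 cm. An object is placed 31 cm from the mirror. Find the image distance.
f = +23.5 cm (concave); 1/di = 1/f − 1/do → di = 97.13 cm (real image, in front of mirror)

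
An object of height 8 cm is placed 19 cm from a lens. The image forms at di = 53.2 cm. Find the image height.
hi = (-di/do) × ho = -22.4 cm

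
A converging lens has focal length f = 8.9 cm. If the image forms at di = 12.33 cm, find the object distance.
1/do = 1/f − 1/di → do = 31.99 cm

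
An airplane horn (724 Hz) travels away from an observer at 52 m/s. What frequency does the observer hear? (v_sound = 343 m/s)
f_obs = f·v/(v + v_s) = 628.7 Hz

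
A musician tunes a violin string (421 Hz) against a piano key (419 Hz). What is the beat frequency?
2 Hz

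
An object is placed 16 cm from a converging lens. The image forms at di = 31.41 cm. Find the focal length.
1/f = 1/do + 1/di → f = 10.6 cm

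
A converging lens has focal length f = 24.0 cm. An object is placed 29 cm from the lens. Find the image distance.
1/di = 1/f − 1/do → di = 139.2 cm (real image)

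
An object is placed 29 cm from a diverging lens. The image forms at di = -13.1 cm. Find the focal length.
1/f = 1/do + 1/di → f = -23.89 cm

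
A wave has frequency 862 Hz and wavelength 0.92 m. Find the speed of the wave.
v = fλ = 793 m/s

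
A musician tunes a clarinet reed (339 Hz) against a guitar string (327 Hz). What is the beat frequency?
12 Hz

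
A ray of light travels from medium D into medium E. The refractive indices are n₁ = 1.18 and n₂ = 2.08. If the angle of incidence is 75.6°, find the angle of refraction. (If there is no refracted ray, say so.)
sin θ₂ = (n₁/n₂)·sin θ₁ = 0.5495 → θ₂ = 33.33°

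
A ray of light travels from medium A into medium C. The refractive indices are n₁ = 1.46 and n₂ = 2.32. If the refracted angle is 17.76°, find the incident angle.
sin θ₁ = (n₂/n₁)·sin θ₂ → θ₁ = 28.99°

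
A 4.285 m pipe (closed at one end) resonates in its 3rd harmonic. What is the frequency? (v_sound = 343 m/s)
fₙ = nv/(4L) = 60.04 Hz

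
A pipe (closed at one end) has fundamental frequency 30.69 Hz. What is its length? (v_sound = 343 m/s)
L = v/(4f₁) = 2.794 m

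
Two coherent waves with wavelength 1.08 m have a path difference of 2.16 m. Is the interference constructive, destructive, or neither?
constructive — path difference = 2λ, a whole number of wavelengths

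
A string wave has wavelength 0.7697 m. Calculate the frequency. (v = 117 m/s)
f = v/λ = 152 Hz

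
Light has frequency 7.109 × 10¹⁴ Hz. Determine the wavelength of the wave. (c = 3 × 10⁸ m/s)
λ = c/f = 422 nm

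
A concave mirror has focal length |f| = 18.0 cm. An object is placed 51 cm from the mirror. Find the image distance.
f = +18.0 cm (concave); 1/di = 1/f − 1/do → di = 27.82 cm (real image, in front of mirror)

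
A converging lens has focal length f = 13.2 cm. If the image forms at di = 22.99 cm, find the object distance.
1/do = 1/f − 1/di → do = 31 cm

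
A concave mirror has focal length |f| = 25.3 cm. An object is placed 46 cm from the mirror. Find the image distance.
f = +25.3 cm (concave); 1/di = 1/f − 1/do → di = 56.22 cm (real image, in front of mirror)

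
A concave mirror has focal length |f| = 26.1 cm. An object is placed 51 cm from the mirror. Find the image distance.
f = +26.1 cm (concave); 1/di = 1/f − 1/do → di = 53.46 cm (real image, in front of mirror)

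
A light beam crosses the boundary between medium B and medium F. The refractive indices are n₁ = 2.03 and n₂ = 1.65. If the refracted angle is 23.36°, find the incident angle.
sin θ₁ = (n₂/n₁)·sin θ₂ → θ₁ = 18.8°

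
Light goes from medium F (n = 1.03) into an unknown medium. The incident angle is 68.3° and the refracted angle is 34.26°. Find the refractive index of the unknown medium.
n₂ = n₁·sin θ₁ / sin θ₂ = 1.7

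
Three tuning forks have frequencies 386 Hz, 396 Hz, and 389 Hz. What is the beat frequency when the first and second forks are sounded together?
10 Hz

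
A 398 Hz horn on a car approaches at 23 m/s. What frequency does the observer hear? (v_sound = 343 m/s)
f_obs = f·v/(v − v_s) = 426.6 Hz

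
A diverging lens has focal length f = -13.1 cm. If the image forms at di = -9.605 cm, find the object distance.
1/do = 1/f − 1/di → do = 36 cm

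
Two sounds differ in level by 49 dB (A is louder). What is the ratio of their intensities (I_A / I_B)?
I_A/I_B = 10^(Δβ/10) = 79430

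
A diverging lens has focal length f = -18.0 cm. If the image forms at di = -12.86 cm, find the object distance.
1/do = 1/f − 1/di → do = 45.04 cm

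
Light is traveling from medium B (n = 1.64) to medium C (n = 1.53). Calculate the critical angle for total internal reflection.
θc = arcsin(n₂/n₁) = 68.9°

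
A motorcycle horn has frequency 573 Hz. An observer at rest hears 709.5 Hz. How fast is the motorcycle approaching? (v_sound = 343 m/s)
v_s = v·(1 − f/f_obs) = 65.99 m/s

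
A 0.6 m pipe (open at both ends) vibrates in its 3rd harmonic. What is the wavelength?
λₙ = 2L/n = 0.4 m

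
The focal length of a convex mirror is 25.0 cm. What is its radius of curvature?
R = 2|f| = 50 cm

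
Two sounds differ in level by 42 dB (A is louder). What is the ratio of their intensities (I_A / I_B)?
I_A/I_B = 10^(Δβ/10) = 15850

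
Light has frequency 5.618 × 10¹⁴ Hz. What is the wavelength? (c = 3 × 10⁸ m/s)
λ = c/f = 534 nm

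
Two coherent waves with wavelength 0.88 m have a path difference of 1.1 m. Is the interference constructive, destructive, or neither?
neither (partial) — path difference = 1.25λ, neither a whole number of wavelengths nor an odd multiple of λ/2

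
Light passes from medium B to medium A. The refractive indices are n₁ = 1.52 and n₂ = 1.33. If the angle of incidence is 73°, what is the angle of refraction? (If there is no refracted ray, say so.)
sin θ₂ = (n₁/n₂)·sin θ₁ = 1.093 > 1, so there is no refracted ray — the light undergoes total internal reflection.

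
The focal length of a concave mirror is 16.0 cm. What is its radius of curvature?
R = 2|f| = 32 cm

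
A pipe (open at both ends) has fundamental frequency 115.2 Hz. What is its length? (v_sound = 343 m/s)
L = v/(2f₁) = 1.489 m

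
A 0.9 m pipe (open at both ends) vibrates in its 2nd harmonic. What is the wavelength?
λₙ = 2L/n = 0.9 m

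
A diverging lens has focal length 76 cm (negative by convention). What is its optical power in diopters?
P = 1/f = -1.316 D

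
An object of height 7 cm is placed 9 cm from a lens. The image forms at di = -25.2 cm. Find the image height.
hi = (-di/do) × ho = 19.6 cm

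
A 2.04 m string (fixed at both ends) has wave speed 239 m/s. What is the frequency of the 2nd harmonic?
fₙ = nv/(2L) = 117.2 Hz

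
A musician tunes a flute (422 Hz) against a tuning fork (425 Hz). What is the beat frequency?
3 Hz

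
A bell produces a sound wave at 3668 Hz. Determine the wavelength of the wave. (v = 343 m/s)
λ = v/f = 0.09351 m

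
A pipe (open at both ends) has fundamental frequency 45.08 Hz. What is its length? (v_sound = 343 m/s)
L = v/(2f₁) = 3.804 m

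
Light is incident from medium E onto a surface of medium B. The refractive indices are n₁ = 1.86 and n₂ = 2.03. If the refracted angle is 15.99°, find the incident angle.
sin θ₁ = (n₂/n₁)·sin θ₂ → θ₁ = 17.5°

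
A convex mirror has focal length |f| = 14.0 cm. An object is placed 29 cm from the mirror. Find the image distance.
f = −14.0 cm (convex); 1/di = 1/f − 1/do → di = -9.442 cm (virtual image, behind mirror)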